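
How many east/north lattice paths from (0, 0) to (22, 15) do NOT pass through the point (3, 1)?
Number of paths = 6088962960

Total paths from (0, 0) to (22, 15): C(37, 22) = 9364199760. Paths through (3, 1): (paths (0, 0) → (3, 1)) × (paths (3, 1) → (22, 15)) = C(4, 3) · C(33, 19) = 4 · 818809200 = 3275236800. Avoidance count = 9364199760 − 3275236800 = 6088962960.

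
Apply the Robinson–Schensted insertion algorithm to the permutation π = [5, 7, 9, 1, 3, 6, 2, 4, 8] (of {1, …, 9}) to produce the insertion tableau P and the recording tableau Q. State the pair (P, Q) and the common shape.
P = [1, 2, 4, 8] / [3, 6, 9] / [5, 7];  Q = [1, 2, 3, 9] / [4, 5, 6] / [7, 8];  common shape = (4, 3, 2)

Row-insert the values π_1, π_2, … into P one at a time, bumping the leftmost entry strictly greater than the inserted value down to the next row. The recording tableau Q records, in position (i, j), the step at which that cell was added to P.
  Insert 5 (step 1): P = [5];  Q = [1]
  Insert 7 (step 2): P = [5, 7];  Q = [1, 2]
  Insert 9 (step 3): P = [5, 7, 9];  Q = [1, 2, 3]
  Insert 1 (step 4): P = [1, 7, 9] / [5];  Q = [1, 2, 3] / [4]
  Insert 3 (step 5): P = [1, 3, 9] / [5, 7];  Q = [1, 2, 3] / [4, 5]
  Insert 6 (step 6): P = [1, 3, 6] / [5, 7, 9];  Q = [1, 2, 3] / [4, 5, 6]
  Insert 2 (step 7): P = [1, 2, 6] / [3, 7, 9] / [5];  Q = [1, 2, 3] / [4, 5, 6] / [7]
  Insert 4 (step 8): P = [1, 2, 4] / [3, 6, 9] / [5, 7];  Q = [1, 2, 3] / [4, 5, 6] / [7, 8]
  Insert 8 (step 9): P = [1, 2, 4, 8] / [3, 6, 9] / [5, 7];  Q = [1, 2, 3, 9] / [4, 5, 6] / [7, 8]
Final shape: (4, 3, 2).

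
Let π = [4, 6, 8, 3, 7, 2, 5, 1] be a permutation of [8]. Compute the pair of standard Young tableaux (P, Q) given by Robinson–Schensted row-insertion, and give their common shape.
P = [1, 5, 7] / [2, 6] / [3, 8] / [4];  Q = [1, 2, 3] / [4, 5] / [6, 7] / [8];  common shape = (3, 2, 2, 1)

Row-insert the values π_1, π_2, … into P one at a time, bumping the leftmost entry strictly greater than the inserted value down to the next row. The recording tableau Q records, in position (i, j), the step at which that cell was added to P.
  Insert 4 (step 1): P = [4];  Q = [1]
  Insert 6 (step 2): P = [4, 6];  Q = [1, 2]
  Insert 8 (step 3): P = [4, 6, 8];  Q = [1, 2, 3]
  Insert 3 (step 4): P = [3, 6, 8] / [4];  Q = [1, 2, 3] / [4]
  Insert 7 (step 5): P = [3, 6, 7] / [4, 8];  Q = [1, 2, 3] / [4, 5]
  Insert 2 (step 6): P = [2, 6, 7] / [3, 8] / [4];  Q = [1, 2, 3] / [4, 5] / [6]
  Insert 5 (step 7): P = [2, 5, 7] / [3, 6] / [4, 8];  Q = [1, 2, 3] / [4, 5] / [6, 7]
  Insert 1 (step 8): P = [1, 5, 7] / [2, 6] / [3, 8] / [4];  Q = [1, 2, 3] / [4, 5] / [6, 7] / [8]
Final shape: (3, 2, 2, 1).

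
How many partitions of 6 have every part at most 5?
p(6, parts ≤ 5) = 10

Partitions of 6 with all parts ≤ 5: 5+1, 4+2, 4+1+1, 3+3, 3+2+1, 3+1+1+1, 2+2+2, 2+2+1+1, 2+1+1+1+1, 1+1+1+1+1+1. Count = 10.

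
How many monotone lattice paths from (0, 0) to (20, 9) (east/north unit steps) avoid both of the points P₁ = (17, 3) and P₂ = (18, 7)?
Number of paths = 7069245

Inclusion–exclusion. Total paths: C(29, 20) = 10015005. Through P₁: C(20, 17)·C(9, 3) = 95760. Through P₂: C(25, 18)·C(4, 2) = 2884200. Since P₁ is strictly southwest of P₂, a monotone path through both must visit P₁ then P₂; paths through both = C(20, 17)·C(5, 1)·C(4, 2) = 34200. Avoid both = 10015005 − 95760 − 2884200 + 34200 = 7069245.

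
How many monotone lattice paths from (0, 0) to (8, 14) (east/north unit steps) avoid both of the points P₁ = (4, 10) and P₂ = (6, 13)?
Number of paths = 198334

Inclusion–exclusion. Total paths: C(22, 8) = 319770. Through P₁: C(14, 4)·C(8, 4) = 70070. Through P₂: C(19, 6)·C(3, 2) = 81396. Since P₁ is strictly southwest of P₂, a monotone path through both must visit P₁ then P₂; paths through both = C(14, 4)·C(5, 2)·C(3, 2) = 30030. Avoid both = 319770 − 70070 − 81396 + 30030 = 198334.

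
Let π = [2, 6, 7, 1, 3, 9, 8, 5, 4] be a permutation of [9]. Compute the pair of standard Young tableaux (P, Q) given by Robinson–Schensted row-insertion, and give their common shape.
P = [1, 3, 4, 8] / [2, 5, 7] / [6] / [9];  Q = [1, 2, 3, 6] / [4, 5, 7] / [8] / [9];  common shape = (4, 3, 1, 1)

Row-insert the values π_1, π_2, … into P one at a time, bumping the leftmost entry strictly greater than the inserted value down to the next row. The recording tableau Q records, in position (i, j), the step at which that cell was added to P.
  Insert 2 (step 1): P = [2];  Q = [1]
  Insert 6 (step 2): P = [2, 6];  Q = [1, 2]
  Insert 7 (step 3): P = [2, 6, 7];  Q = [1, 2, 3]
  Insert 1 (step 4): P = [1, 6, 7] / [2];  Q = [1, 2, 3] / [4]
  Insert 3 (step 5): P = [1, 3, 7] / [2, 6];  Q = [1, 2, 3] / [4, 5]
  Insert 9 (step 6): P = [1, 3, 7, 9] / [2, 6];  Q = [1, 2, 3, 6] / [4, 5]
  Insert 8 (step 7): P = [1, 3, 7, 8] / [2, 6, 9];  Q = [1, 2, 3, 6] / [4, 5, 7]
  Insert 5 (step 8): P = [1, 3, 5, 8] / [2, 6, 7] / [9];  Q = [1, 2, 3, 6] / [4, 5, 7] / [8]
  Insert 4 (step 9): P = [1, 3, 4, 8] / [2, 5, 7] / [6] / [9];  Q = [1, 2, 3, 6] / [4, 5, 7] / [8] / [9]
Final shape: (4, 3, 1, 1).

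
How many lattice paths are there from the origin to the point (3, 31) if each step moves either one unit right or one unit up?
Number of paths = 5984

A monotone lattice path from (0, 0) to (3, 31) consists of 3 east steps and 31 north steps in some order, so it is determined by which 3 of the 34 steps are east. The count is C(34, 3) = 5984.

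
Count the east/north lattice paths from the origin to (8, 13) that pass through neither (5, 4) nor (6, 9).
Number of paths = 112035

Inclusion–exclusion. Total paths: C(21, 8) = 203490. Through P₁: C(9, 5)·C(12, 3) = 27720. Through P₂: C(15, 6)·C(6, 2) = 75075. Since P₁ is strictly southwest of P₂, a monotone path through both must visit P₁ then P₂; paths through both = C(9, 5)·C(6, 1)·C(6, 2) = 11340. Avoid both = 203490 − 27720 − 75075 + 11340 = 112035.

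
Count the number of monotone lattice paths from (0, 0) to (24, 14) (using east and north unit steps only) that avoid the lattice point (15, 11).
Number of paths = 7969798900

Total paths from (0, 0) to (24, 14): C(38, 24) = 9669554100. Paths through (15, 11): (paths (0, 0) → (15, 11)) × (paths (15, 11) → (24, 14)) = C(26, 15) · C(12, 9) = 7726160 · 220 = 1699755200. Avoidance count = 9669554100 − 1699755200 = 7969798900.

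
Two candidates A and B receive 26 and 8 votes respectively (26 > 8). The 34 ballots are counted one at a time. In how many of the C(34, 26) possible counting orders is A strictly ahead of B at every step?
Strict-lead orderings = 9612108

Total orderings of the 34 votes with 26 for A: C(34, 26) = 18156204. By the Bertrand ballot formula (Cycle Lemma / reflection principle), the number of orderings in which A is strictly ahead of B throughout is (p − q)/(p + q) · C(p + q, p) = (26 − 8)/(26 + 8) · 18156204 = 9612108.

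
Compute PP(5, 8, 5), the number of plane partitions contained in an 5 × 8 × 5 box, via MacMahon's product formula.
PP(5, 8, 5) = 235234907908

Evaluate the triple product over i = 1..5, j = 1..8, k = 1..5. The factors are (2/1) · (3/2) · (4/3) · (5/4) · (6/5) · (3/2) · (4/3) · (5/4) · … (200 factors total). The numerators and denominators telescope so the product is an integer; carrying out the multiplication exactly gives PP(5, 8, 5) = 235234907908.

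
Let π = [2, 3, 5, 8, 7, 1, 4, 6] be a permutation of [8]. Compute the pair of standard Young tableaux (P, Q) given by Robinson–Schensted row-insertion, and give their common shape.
P = [1, 3, 4, 6] / [2, 5, 7] / [8];  Q = [1, 2, 3, 4] / [5, 7, 8] / [6];  common shape = (4, 3, 1)

Row-insert the values π_1, π_2, … into P one at a time, bumping the leftmost entry strictly greater than the inserted value down to the next row. The recording tableau Q records, in position (i, j), the step at which that cell was added to P.
  Insert 2 (step 1): P = [2];  Q = [1]
  Insert 3 (step 2): P = [2, 3];  Q = [1, 2]
  Insert 5 (step 3): P = [2, 3, 5];  Q = [1, 2, 3]
  Insert 8 (step 4): P = [2, 3, 5, 8];  Q = [1, 2, 3, 4]
  Insert 7 (step 5): P = [2, 3, 5, 7] / [8];  Q = [1, 2, 3, 4] / [5]
  Insert 1 (step 6): P = [1, 3, 5, 7] / [2] / [8];  Q = [1, 2, 3, 4] / [5] / [6]
  Insert 4 (step 7): P = [1, 3, 4, 7] / [2, 5] / [8];  Q = [1, 2, 3, 4] / [5, 7] / [6]
  Insert 6 (step 8): P = [1, 3, 4, 6] / [2, 5, 7] / [8];  Q = [1, 2, 3, 4] / [5, 7, 8] / [6]
Final shape: (4, 3, 1).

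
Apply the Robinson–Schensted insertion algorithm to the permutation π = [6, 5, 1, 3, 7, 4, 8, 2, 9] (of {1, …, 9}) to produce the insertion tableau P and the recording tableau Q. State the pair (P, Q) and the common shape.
P = [1, 2, 4, 8, 9] / [3, 7] / [5] / [6];  Q = [1, 4, 5, 7, 9] / [2, 6] / [3] / [8];  common shape = (5, 2, 1, 1)

Row-insert the values π_1, π_2, … into P one at a time, bumping the leftmost entry strictly greater than the inserted value down to the next row. The recording tableau Q records, in position (i, j), the step at which that cell was added to P.
  Insert 6 (step 1): P = [6];  Q = [1]
  Insert 5 (step 2): P = [5] / [6];  Q = [1] / [2]
  Insert 1 (step 3): P = [1] / [5] / [6];  Q = [1] / [2] / [3]
  Insert 3 (step 4): P = [1, 3] / [5] / [6];  Q = [1, 4] / [2] / [3]
  Insert 7 (step 5): P = [1, 3, 7] / [5] / [6];  Q = [1, 4, 5] / [2] / [3]
  Insert 4 (step 6): P = [1, 3, 4] / [5, 7] / [6];  Q = [1, 4, 5] / [2, 6] / [3]
  Insert 8 (step 7): P = [1, 3, 4, 8] / [5, 7] / [6];  Q = [1, 4, 5, 7] / [2, 6] / [3]
  Insert 2 (step 8): P = [1, 2, 4, 8] / [3, 7] / [5] / [6];  Q = [1, 4, 5, 7] / [2, 6] / [3] / [8]
  Insert 9 (step 9): P = [1, 2, 4, 8, 9] / [3, 7] / [5] / [6];  Q = [1, 4, 5, 7, 9] / [2, 6] / [3] / [8]
Final shape: (5, 2, 1, 1).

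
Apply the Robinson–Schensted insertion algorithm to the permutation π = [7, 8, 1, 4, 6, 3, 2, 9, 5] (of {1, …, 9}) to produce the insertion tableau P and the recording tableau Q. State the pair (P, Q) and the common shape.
P = [1, 2, 5, 9] / [3, 6] / [4, 8] / [7];  Q = [1, 2, 5, 8] / [3, 4] / [6, 9] / [7];  common shape = (4, 2, 2, 1)

Row-insert the values π_1, π_2, … into P one at a time, bumping the leftmost entry strictly greater than the inserted value down to the next row. The recording tableau Q records, in position (i, j), the step at which that cell was added to P.
  Insert 7 (step 1): P = [7];  Q = [1]
  Insert 8 (step 2): P = [7, 8];  Q = [1, 2]
  Insert 1 (step 3): P = [1, 8] / [7];  Q = [1, 2] / [3]
  Insert 4 (step 4): P = [1, 4] / [7, 8];  Q = [1, 2] / [3, 4]
  Insert 6 (step 5): P = [1, 4, 6] / [7, 8];  Q = [1, 2, 5] / [3, 4]
  Insert 3 (step 6): P = [1, 3, 6] / [4, 8] / [7];  Q = [1, 2, 5] / [3, 4] / [6]
  Insert 2 (step 7): P = [1, 2, 6] / [3, 8] / [4] / [7];  Q = [1, 2, 5] / [3, 4] / [6] / [7]
  Insert 9 (step 8): P = [1, 2, 6, 9] / [3, 8] / [4] / [7];  Q = [1, 2, 5, 8] / [3, 4] / [6] / [7]
  Insert 5 (step 9): P = [1, 2, 5, 9] / [3, 6] / [4, 8] / [7];  Q = [1, 2, 5, 8] / [3, 4] / [6, 9] / [7]
Final shape: (4, 2, 2, 1).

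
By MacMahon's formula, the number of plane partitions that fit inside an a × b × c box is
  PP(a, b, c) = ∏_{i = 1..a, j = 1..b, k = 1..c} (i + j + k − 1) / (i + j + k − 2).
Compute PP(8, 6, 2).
PP(8, 6, 2) = 2147145

Evaluate the triple product over i = 1..8, j = 1..6, k = 1..2. The factors are (2/1) · (3/2) · (3/2) · (4/3) · (4/3) · (5/4) · (5/4) · (6/5) · … (96 factors total). The numerators and denominators telescope so the product is an integer; carrying out the multiplication exactly gives PP(8, 6, 2) = 2147145.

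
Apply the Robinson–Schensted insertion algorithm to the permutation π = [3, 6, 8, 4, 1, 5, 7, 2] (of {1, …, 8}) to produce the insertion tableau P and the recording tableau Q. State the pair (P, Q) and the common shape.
P = [1, 2, 5, 7] / [3, 4] / [6, 8];  Q = [1, 2, 3, 7] / [4, 6] / [5, 8];  common shape = (4, 2, 2)

Row-insert the values π_1, π_2, … into P one at a time, bumping the leftmost entry strictly greater than the inserted value down to the next row. The recording tableau Q records, in position (i, j), the step at which that cell was added to P.
  Insert 3 (step 1): P = [3];  Q = [1]
  Insert 6 (step 2): P = [3, 6];  Q = [1, 2]
  Insert 8 (step 3): P = [3, 6, 8];  Q = [1, 2, 3]
  Insert 4 (step 4): P = [3, 4, 8] / [6];  Q = [1, 2, 3] / [4]
  Insert 1 (step 5): P = [1, 4, 8] / [3] / [6];  Q = [1, 2, 3] / [4] / [5]
  Insert 5 (step 6): P = [1, 4, 5] / [3, 8] / [6];  Q = [1, 2, 3] / [4, 6] / [5]
  Insert 7 (step 7): P = [1, 4, 5, 7] / [3, 8] / [6];  Q = [1, 2, 3, 7] / [4, 6] / [5]
  Insert 2 (step 8): P = [1, 2, 5, 7] / [3, 4] / [6, 8];  Q = [1, 2, 3, 7] / [4, 6] / [5, 8]
Final shape: (4, 2, 2).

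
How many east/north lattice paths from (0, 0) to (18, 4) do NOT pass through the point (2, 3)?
Number of paths = 7145

Total paths from (0, 0) to (18, 4): C(22, 18) = 7315. Paths through (2, 3): (paths (0, 0) → (2, 3)) × (paths (2, 3) → (18, 4)) = C(5, 2) · C(17, 16) = 10 · 17 = 170. Avoidance count = 7315 − 170 = 7145.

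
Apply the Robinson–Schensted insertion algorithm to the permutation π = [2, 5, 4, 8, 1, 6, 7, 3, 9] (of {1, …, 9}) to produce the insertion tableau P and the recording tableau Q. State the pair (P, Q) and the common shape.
P = [1, 3, 6, 7, 9] / [2, 4] / [5, 8];  Q = [1, 2, 4, 7, 9] / [3, 6] / [5, 8];  common shape = (5, 2, 2)

Row-insert the values π_1, π_2, … into P one at a time, bumping the leftmost entry strictly greater than the inserted value down to the next row. The recording tableau Q records, in position (i, j), the step at which that cell was added to P.
  Insert 2 (step 1): P = [2];  Q = [1]
  Insert 5 (step 2): P = [2, 5];  Q = [1, 2]
  Insert 4 (step 3): P = [2, 4] / [5];  Q = [1, 2] / [3]
  Insert 8 (step 4): P = [2, 4, 8] / [5];  Q = [1, 2, 4] / [3]
  Insert 1 (step 5): P = [1, 4, 8] / [2] / [5];  Q = [1, 2, 4] / [3] / [5]
  Insert 6 (step 6): P = [1, 4, 6] / [2, 8] / [5];  Q = [1, 2, 4] / [3, 6] / [5]
  Insert 7 (step 7): P = [1, 4, 6, 7] / [2, 8] / [5];  Q = [1, 2, 4, 7] / [3, 6] / [5]
  Insert 3 (step 8): P = [1, 3, 6, 7] / [2, 4] / [5, 8];  Q = [1, 2, 4, 7] / [3, 6] / [5, 8]
  Insert 9 (step 9): P = [1, 3, 6, 7, 9] / [2, 4] / [5, 8];  Q = [1, 2, 4, 7, 9] / [3, 6] / [5, 8]
Final shape: (5, 2, 2).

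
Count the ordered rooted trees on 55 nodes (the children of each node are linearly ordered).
C_54 = 451959718027953471447609509424

These ordered rooted trees are counted by the Catalan number C_n = (1/(n + 1)) · C(2n, n). For n = 54: C_54 = (1/55) · C(108, 54) = 24857784491537440929618523018320/55 = 451959718027953471447609509424.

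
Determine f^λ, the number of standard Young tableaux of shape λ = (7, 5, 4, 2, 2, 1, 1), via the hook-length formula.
# SYT of shape (7, 5, 4, 2, 2, 1, 1) = 4786573176

Hook-length formula: f^λ = n! / Π hook(c), product over all cells c of the Young diagram. For λ = (7, 5, 4, 2, 2, 1, 1), n = 22 boxes. Hook lengths by row (left-to-right, top-to-bottom): [13, 10, 7, 6, 4, 2, 1]; [10, 7, 4, 3, 1]; [8, 5, 2, 1]; [5, 2]; [4, 1]; [2]; [1]. Product of hooks = 234823680000. So f^λ = 22! / 234823680000 = 1124000727777607680000 / 234823680000 = 4786573176.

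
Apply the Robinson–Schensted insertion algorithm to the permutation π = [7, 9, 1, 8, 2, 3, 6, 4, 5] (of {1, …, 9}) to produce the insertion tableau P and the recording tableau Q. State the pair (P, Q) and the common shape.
P = [1, 2, 3, 4, 5] / [6, 8] / [7] / [9];  Q = [1, 2, 6, 7, 9] / [3, 4] / [5] / [8];  common shape = (5, 2, 1, 1)

Row-insert the values π_1, π_2, … into P one at a time, bumping the leftmost entry strictly greater than the inserted value down to the next row. The recording tableau Q records, in position (i, j), the step at which that cell was added to P.
  Insert 7 (step 1): P = [7];  Q = [1]
  Insert 9 (step 2): P = [7, 9];  Q = [1, 2]
  Insert 1 (step 3): P = [1, 9] / [7];  Q = [1, 2] / [3]
  Insert 8 (step 4): P = [1, 8] / [7, 9];  Q = [1, 2] / [3, 4]
  Insert 2 (step 5): P = [1, 2] / [7, 8] / [9];  Q = [1, 2] / [3, 4] / [5]
  Insert 3 (step 6): P = [1, 2, 3] / [7, 8] / [9];  Q = [1, 2, 6] / [3, 4] / [5]
  Insert 6 (step 7): P = [1, 2, 3, 6] / [7, 8] / [9];  Q = [1, 2, 6, 7] / [3, 4] / [5]
  Insert 4 (step 8): P = [1, 2, 3, 4] / [6, 8] / [7] / [9];  Q = [1, 2, 6, 7] / [3, 4] / [5] / [8]
  Insert 5 (step 9): P = [1, 2, 3, 4, 5] / [6, 8] / [7] / [9];  Q = [1, 2, 6, 7, 9] / [3, 4] / [5] / [8]
Final shape: (5, 2, 1, 1).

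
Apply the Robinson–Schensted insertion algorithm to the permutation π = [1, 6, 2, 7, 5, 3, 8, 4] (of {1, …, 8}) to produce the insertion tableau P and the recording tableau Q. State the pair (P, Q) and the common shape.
P = [1, 2, 3, 4] / [5, 7, 8] / [6];  Q = [1, 2, 4, 7] / [3, 5, 8] / [6];  common shape = (4, 3, 1)

Row-insert the values π_1, π_2, … into P one at a time, bumping the leftmost entry strictly greater than the inserted value down to the next row. The recording tableau Q records, in position (i, j), the step at which that cell was added to P.
  Insert 1 (step 1): P = [1];  Q = [1]
  Insert 6 (step 2): P = [1, 6];  Q = [1, 2]
  Insert 2 (step 3): P = [1, 2] / [6];  Q = [1, 2] / [3]
  Insert 7 (step 4): P = [1, 2, 7] / [6];  Q = [1, 2, 4] / [3]
  Insert 5 (step 5): P = [1, 2, 5] / [6, 7];  Q = [1, 2, 4] / [3, 5]
  Insert 3 (step 6): P = [1, 2, 3] / [5, 7] / [6];  Q = [1, 2, 4] / [3, 5] / [6]
  Insert 8 (step 7): P = [1, 2, 3, 8] / [5, 7] / [6];  Q = [1, 2, 4, 7] / [3, 5] / [6]
  Insert 4 (step 8): P = [1, 2, 3, 4] / [5, 7, 8] / [6];  Q = [1, 2, 4, 7] / [3, 5, 8] / [6]
Final shape: (4, 3, 1).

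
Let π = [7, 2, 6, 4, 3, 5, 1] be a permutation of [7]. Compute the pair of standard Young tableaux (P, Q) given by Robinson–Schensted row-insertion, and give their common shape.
P = [1, 3, 5] / [2] / [4] / [6] / [7];  Q = [1, 3, 6] / [2] / [4] / [5] / [7];  common shape = (3, 1, 1, 1, 1)

Row-insert the values π_1, π_2, … into P one at a time, bumping the leftmost entry strictly greater than the inserted value down to the next row. The recording tableau Q records, in position (i, j), the step at which that cell was added to P.
  Insert 7 (step 1): P = [7];  Q = [1]
  Insert 2 (step 2): P = [2] / [7];  Q = [1] / [2]
  Insert 6 (step 3): P = [2, 6] / [7];  Q = [1, 3] / [2]
  Insert 4 (step 4): P = [2, 4] / [6] / [7];  Q = [1, 3] / [2] / [4]
  Insert 3 (step 5): P = [2, 3] / [4] / [6] / [7];  Q = [1, 3] / [2] / [4] / [5]
  Insert 5 (step 6): P = [2, 3, 5] / [4] / [6] / [7];  Q = [1, 3, 6] / [2] / [4] / [5]
  Insert 1 (step 7): P = [1, 3, 5] / [2] / [4] / [6] / [7];  Q = [1, 3, 6] / [2] / [4] / [5] / [7]
Final shape: (3, 1, 1, 1, 1).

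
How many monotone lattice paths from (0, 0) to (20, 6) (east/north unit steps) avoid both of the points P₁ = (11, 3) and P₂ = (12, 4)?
Number of paths = 101010

Inclusion–exclusion. Total paths: C(26, 20) = 230230. Through P₁: C(14, 11)·C(12, 9) = 80080. Through P₂: C(16, 12)·C(10, 8) = 81900. Since P₁ is strictly southwest of P₂, a monotone path through both must visit P₁ then P₂; paths through both = C(14, 11)·C(2, 1)·C(10, 8) = 32760. Avoid both = 230230 − 80080 − 81900 + 32760 = 101010.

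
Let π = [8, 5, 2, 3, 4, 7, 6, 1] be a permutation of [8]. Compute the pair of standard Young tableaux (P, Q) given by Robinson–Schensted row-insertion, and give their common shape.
P = [1, 3, 4, 6] / [2, 7] / [5] / [8];  Q = [1, 4, 5, 6] / [2, 7] / [3] / [8];  common shape = (4, 2, 1, 1)

Row-insert the values π_1, π_2, … into P one at a time, bumping the leftmost entry strictly greater than the inserted value down to the next row. The recording tableau Q records, in position (i, j), the step at which that cell was added to P.
  Insert 8 (step 1): P = [8];  Q = [1]
  Insert 5 (step 2): P = [5] / [8];  Q = [1] / [2]
  Insert 2 (step 3): P = [2] / [5] / [8];  Q = [1] / [2] / [3]
  Insert 3 (step 4): P = [2, 3] / [5] / [8];  Q = [1, 4] / [2] / [3]
  Insert 4 (step 5): P = [2, 3, 4] / [5] / [8];  Q = [1, 4, 5] / [2] / [3]
  Insert 7 (step 6): P = [2, 3, 4, 7] / [5] / [8];  Q = [1, 4, 5, 6] / [2] / [3]
  Insert 6 (step 7): P = [2, 3, 4, 6] / [5, 7] / [8];  Q = [1, 4, 5, 6] / [2, 7] / [3]
  Insert 1 (step 8): P = [1, 3, 4, 6] / [2, 7] / [5] / [8];  Q = [1, 4, 5, 6] / [2, 7] / [3] / [8]
Final shape: (4, 2, 1, 1).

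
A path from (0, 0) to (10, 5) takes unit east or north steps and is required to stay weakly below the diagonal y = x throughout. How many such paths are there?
Number of paths = 1638

By the reflection principle (André's argument), the number of monotone paths to (10, 5) with n ≤ m that never go above y = x is C(15, 10) − C(15, 11) = 3003 − 1365 = 1638.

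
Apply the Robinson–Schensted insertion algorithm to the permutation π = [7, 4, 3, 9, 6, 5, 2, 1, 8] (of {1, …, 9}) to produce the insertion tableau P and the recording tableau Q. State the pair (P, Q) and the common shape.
P = [1, 5, 8] / [2, 6] / [3, 9] / [4] / [7];  Q = [1, 4, 9] / [2, 5] / [3, 6] / [7] / [8];  common shape = (3, 2, 2, 1, 1)

Row-insert the values π_1, π_2, … into P one at a time, bumping the leftmost entry strictly greater than the inserted value down to the next row. The recording tableau Q records, in position (i, j), the step at which that cell was added to P.
  Insert 7 (step 1): P = [7];  Q = [1]
  Insert 4 (step 2): P = [4] / [7];  Q = [1] / [2]
  Insert 3 (step 3): P = [3] / [4] / [7];  Q = [1] / [2] / [3]
  Insert 9 (step 4): P = [3, 9] / [4] / [7];  Q = [1, 4] / [2] / [3]
  Insert 6 (step 5): P = [3, 6] / [4, 9] / [7];  Q = [1, 4] / [2, 5] / [3]
  Insert 5 (step 6): P = [3, 5] / [4, 6] / [7, 9];  Q = [1, 4] / [2, 5] / [3, 6]
  Insert 2 (step 7): P = [2, 5] / [3, 6] / [4, 9] / [7];  Q = [1, 4] / [2, 5] / [3, 6] / [7]
  Insert 1 (step 8): P = [1, 5] / [2, 6] / [3, 9] / [4] / [7];  Q = [1, 4] / [2, 5] / [3, 6] / [7] / [8]
  Insert 8 (step 9): P = [1, 5, 8] / [2, 6] / [3, 9] / [4] / [7];  Q = [1, 4, 9] / [2, 5] / [3, 6] / [7] / [8]
Final shape: (3, 2, 2, 1, 1).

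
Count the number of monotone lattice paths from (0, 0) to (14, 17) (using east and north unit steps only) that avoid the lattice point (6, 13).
Number of paths = 251752185

Total paths from (0, 0) to (14, 17): C(31, 14) = 265182525. Paths through (6, 13): (paths (0, 0) → (6, 13)) × (paths (6, 13) → (14, 17)) = C(19, 6) · C(12, 8) = 27132 · 495 = 13430340. Avoidance count = 265182525 − 13430340 = 251752185.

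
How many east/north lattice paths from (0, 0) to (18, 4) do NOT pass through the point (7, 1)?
Number of paths = 4403

Total paths from (0, 0) to (18, 4): C(22, 18) = 7315. Paths through (7, 1): (paths (0, 0) → (7, 1)) × (paths (7, 1) → (18, 4)) = C(8, 7) · C(14, 11) = 8 · 364 = 2912. Avoidance count = 7315 − 2912 = 4403.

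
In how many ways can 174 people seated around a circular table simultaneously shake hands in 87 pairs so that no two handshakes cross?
C_87 = 16435314834665426797069144960762886143367590394940

These noncrossing handshakes are counted by the Catalan number C_n = (1/(n + 1)) · C(2n, n). For n = 87: C_87 = (1/88) · C(174, 87) = 1446307705450557558142084756547133980616347954754720/88 = 16435314834665426797069144960762886143367590394940.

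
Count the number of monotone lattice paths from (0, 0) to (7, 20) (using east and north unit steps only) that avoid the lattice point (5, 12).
Number of paths = 609570

Total paths from (0, 0) to (7, 20): C(27, 7) = 888030. Paths through (5, 12): (paths (0, 0) → (5, 12)) × (paths (5, 12) → (7, 20)) = C(17, 5) · C(10, 2) = 6188 · 45 = 278460. Avoidance count = 888030 − 278460 = 609570.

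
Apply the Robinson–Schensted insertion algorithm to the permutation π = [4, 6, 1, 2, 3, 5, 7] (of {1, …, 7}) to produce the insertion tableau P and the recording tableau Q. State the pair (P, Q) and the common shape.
P = [1, 2, 3, 5, 7] / [4, 6];  Q = [1, 2, 5, 6, 7] / [3, 4];  common shape = (5, 2)

Row-insert the values π_1, π_2, … into P one at a time, bumping the leftmost entry strictly greater than the inserted value down to the next row. The recording tableau Q records, in position (i, j), the step at which that cell was added to P.
  Insert 4 (step 1): P = [4];  Q = [1]
  Insert 6 (step 2): P = [4, 6];  Q = [1, 2]
  Insert 1 (step 3): P = [1, 6] / [4];  Q = [1, 2] / [3]
  Insert 2 (step 4): P = [1, 2] / [4, 6];  Q = [1, 2] / [3, 4]
  Insert 3 (step 5): P = [1, 2, 3] / [4, 6];  Q = [1, 2, 5] / [3, 4]
  Insert 5 (step 6): P = [1, 2, 3, 5] / [4, 6];  Q = [1, 2, 5, 6] / [3, 4]
  Insert 7 (step 7): P = [1, 2, 3, 5, 7] / [4, 6];  Q = [1, 2, 5, 6, 7] / [3, 4]
Final shape: (5, 2).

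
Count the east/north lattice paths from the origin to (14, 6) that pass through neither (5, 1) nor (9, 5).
Number of paths = 17256

Inclusion–exclusion. Total paths: C(20, 14) = 38760. Through P₁: C(6, 5)·C(14, 9) = 12012. Through P₂: C(14, 9)·C(6, 5) = 12012. Since P₁ is strictly southwest of P₂, a monotone path through both must visit P₁ then P₂; paths through both = C(6, 5)·C(8, 4)·C(6, 5) = 2520. Avoid both = 38760 − 12012 − 12012 + 2520 = 17256.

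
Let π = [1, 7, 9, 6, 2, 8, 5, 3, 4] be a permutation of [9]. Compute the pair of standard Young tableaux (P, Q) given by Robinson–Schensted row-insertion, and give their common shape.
P = [1, 2, 3, 4] / [5, 8] / [6, 9] / [7];  Q = [1, 2, 3, 9] / [4, 6] / [5, 7] / [8];  common shape = (4, 2, 2, 1)

Row-insert the values π_1, π_2, … into P one at a time, bumping the leftmost entry strictly greater than the inserted value down to the next row. The recording tableau Q records, in position (i, j), the step at which that cell was added to P.
  Insert 1 (step 1): P = [1];  Q = [1]
  Insert 7 (step 2): P = [1, 7];  Q = [1, 2]
  Insert 9 (step 3): P = [1, 7, 9];  Q = [1, 2, 3]
  Insert 6 (step 4): P = [1, 6, 9] / [7];  Q = [1, 2, 3] / [4]
  Insert 2 (step 5): P = [1, 2, 9] / [6] / [7];  Q = [1, 2, 3] / [4] / [5]
  Insert 8 (step 6): P = [1, 2, 8] / [6, 9] / [7];  Q = [1, 2, 3] / [4, 6] / [5]
  Insert 5 (step 7): P = [1, 2, 5] / [6, 8] / [7, 9];  Q = [1, 2, 3] / [4, 6] / [5, 7]
  Insert 3 (step 8): P = [1, 2, 3] / [5, 8] / [6, 9] / [7];  Q = [1, 2, 3] / [4, 6] / [5, 7] / [8]
  Insert 4 (step 9): P = [1, 2, 3, 4] / [5, 8] / [6, 9] / [7];  Q = [1, 2, 3, 9] / [4, 6] / [5, 7] / [8]
Final shape: (4, 2, 2, 1).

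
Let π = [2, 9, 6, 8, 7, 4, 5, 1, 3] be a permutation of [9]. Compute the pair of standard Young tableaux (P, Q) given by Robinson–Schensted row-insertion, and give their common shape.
P = [1, 3, 5] / [2, 4] / [6, 7] / [8] / [9];  Q = [1, 2, 4] / [3, 7] / [5, 9] / [6] / [8];  common shape = (3, 2, 2, 1, 1)

Row-insert the values π_1, π_2, … into P one at a time, bumping the leftmost entry strictly greater than the inserted value down to the next row. The recording tableau Q records, in position (i, j), the step at which that cell was added to P.
  Insert 2 (step 1): P = [2];  Q = [1]
  Insert 9 (step 2): P = [2, 9];  Q = [1, 2]
  Insert 6 (step 3): P = [2, 6] / [9];  Q = [1, 2] / [3]
  Insert 8 (step 4): P = [2, 6, 8] / [9];  Q = [1, 2, 4] / [3]
  Insert 7 (step 5): P = [2, 6, 7] / [8] / [9];  Q = [1, 2, 4] / [3] / [5]
  Insert 4 (step 6): P = [2, 4, 7] / [6] / [8] / [9];  Q = [1, 2, 4] / [3] / [5] / [6]
  Insert 5 (step 7): P = [2, 4, 5] / [6, 7] / [8] / [9];  Q = [1, 2, 4] / [3, 7] / [5] / [6]
  Insert 1 (step 8): P = [1, 4, 5] / [2, 7] / [6] / [8] / [9];  Q = [1, 2, 4] / [3, 7] / [5] / [6] / [8]
  Insert 3 (step 9): P = [1, 3, 5] / [2, 4] / [6, 7] / [8] / [9];  Q = [1, 2, 4] / [3, 7] / [5, 9] / [6] / [8]
Final shape: (3, 2, 2, 1, 1).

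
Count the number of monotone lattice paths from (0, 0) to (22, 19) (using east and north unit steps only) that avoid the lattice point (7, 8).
Number of paths = 194944830600

Total paths from (0, 0) to (22, 19): C(41, 22) = 244662670200. Paths through (7, 8): (paths (0, 0) → (7, 8)) × (paths (7, 8) → (22, 19)) = C(15, 7) · C(26, 15) = 6435 · 7726160 = 49717839600. Avoidance count = 244662670200 − 49717839600 = 194944830600.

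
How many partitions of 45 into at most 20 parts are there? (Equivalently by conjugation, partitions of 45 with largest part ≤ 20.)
p(45, parts ≤ 20) = 81801

Use the recurrence p(n, m) = p(n, m−1) + p(n−m, m): either the largest part is < m (count p(n, m−1)) or the largest part is exactly m (remove one copy of m, count p(n−m, m)). With p(0, ·) = 1 this gives p(45, parts ≤ 20) = 81801. (By conjugating Young diagrams, this also counts partitions of 45 into at most 20 parts.)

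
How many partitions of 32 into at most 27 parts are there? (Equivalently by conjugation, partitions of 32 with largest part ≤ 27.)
p(32, parts ≤ 27) = 8337

Use the recurrence p(n, m) = p(n, m−1) + p(n−m, m): either the largest part is < m (count p(n, m−1)) or the largest part is exactly m (remove one copy of m, count p(n−m, m)). With p(0, ·) = 1 this gives p(32, parts ≤ 27) = 8337. (By conjugating Young diagrams, this also counts partitions of 32 into at most 27 parts.)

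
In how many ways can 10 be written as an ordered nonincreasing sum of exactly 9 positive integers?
p(10, 9 parts) = 1

Partitions of n into exactly k parts ↔ partitions of n − k into at most k parts (subtract 1 from each part). For n = 10, k = 9, the partitions are: 2+1+1+1+1+1+1+1+1. Count = 1.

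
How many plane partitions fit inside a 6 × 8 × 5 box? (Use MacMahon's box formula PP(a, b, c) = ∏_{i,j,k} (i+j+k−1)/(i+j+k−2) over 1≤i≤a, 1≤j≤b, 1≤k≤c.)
PP(6, 8, 5) = 7997986868872

Evaluate the triple product over i = 1..6, j = 1..8, k = 1..5. The factors are (2/1) · (3/2) · (4/3) · (5/4) · (6/5) · (3/2) · (4/3) · (5/4) · … (240 factors total). The numerators and denominators telescope so the product is an integer; carrying out the multiplication exactly gives PP(6, 8, 5) = 7997986868872.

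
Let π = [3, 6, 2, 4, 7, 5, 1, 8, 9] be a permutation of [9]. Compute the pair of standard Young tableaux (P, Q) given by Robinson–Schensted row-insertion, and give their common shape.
P = [1, 4, 5, 8, 9] / [2, 6, 7] / [3];  Q = [1, 2, 5, 8, 9] / [3, 4, 6] / [7];  common shape = (5, 3, 1)

Row-insert the values π_1, π_2, … into P one at a time, bumping the leftmost entry strictly greater than the inserted value down to the next row. The recording tableau Q records, in position (i, j), the step at which that cell was added to P.
  Insert 3 (step 1): P = [3];  Q = [1]
  Insert 6 (step 2): P = [3, 6];  Q = [1, 2]
  Insert 2 (step 3): P = [2, 6] / [3];  Q = [1, 2] / [3]
  Insert 4 (step 4): P = [2, 4] / [3, 6];  Q = [1, 2] / [3, 4]
  Insert 7 (step 5): P = [2, 4, 7] / [3, 6];  Q = [1, 2, 5] / [3, 4]
  Insert 5 (step 6): P = [2, 4, 5] / [3, 6, 7];  Q = [1, 2, 5] / [3, 4, 6]
  Insert 1 (step 7): P = [1, 4, 5] / [2, 6, 7] / [3];  Q = [1, 2, 5] / [3, 4, 6] / [7]
  Insert 8 (step 8): P = [1, 4, 5, 8] / [2, 6, 7] / [3];  Q = [1, 2, 5, 8] / [3, 4, 6] / [7]
  Insert 9 (step 9): P = [1, 4, 5, 8, 9] / [2, 6, 7] / [3];  Q = [1, 2, 5, 8, 9] / [3, 4, 6] / [7]
Final shape: (5, 3, 1).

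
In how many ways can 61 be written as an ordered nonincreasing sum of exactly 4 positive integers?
p(61, 4 parts) = 1650

Partitions of n into exactly k parts are in bijection with partitions of n − k into at most k parts (subtract 1 from each part). So p(61, exactly 4) = p(57, parts ≤ 4). Computing via the recurrence p(m, j) = p(m, j−1) + p(m−j, j) gives 1650.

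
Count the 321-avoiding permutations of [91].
C_91 = 3935312233584004685417853572763349509774031680023800

These 321-avoiding permutations are counted by the Catalan number C_n = (1/(n + 1)) · C(2n, n). For n = 91: C_91 = (1/92) · C(182, 91) = 362048725489728431058442528694228154899210914562189600/92 = 3935312233584004685417853572763349509774031680023800.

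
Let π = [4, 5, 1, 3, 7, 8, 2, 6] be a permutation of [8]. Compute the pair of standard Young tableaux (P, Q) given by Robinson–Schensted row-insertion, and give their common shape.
P = [1, 2, 6, 8] / [3, 5, 7] / [4];  Q = [1, 2, 5, 6] / [3, 4, 8] / [7];  common shape = (4, 3, 1)

Row-insert the values π_1, π_2, … into P one at a time, bumping the leftmost entry strictly greater than the inserted value down to the next row. The recording tableau Q records, in position (i, j), the step at which that cell was added to P.
  Insert 4 (step 1): P = [4];  Q = [1]
  Insert 5 (step 2): P = [4, 5];  Q = [1, 2]
  Insert 1 (step 3): P = [1, 5] / [4];  Q = [1, 2] / [3]
  Insert 3 (step 4): P = [1, 3] / [4, 5];  Q = [1, 2] / [3, 4]
  Insert 7 (step 5): P = [1, 3, 7] / [4, 5];  Q = [1, 2, 5] / [3, 4]
  Insert 8 (step 6): P = [1, 3, 7, 8] / [4, 5];  Q = [1, 2, 5, 6] / [3, 4]
  Insert 2 (step 7): P = [1, 2, 7, 8] / [3, 5] / [4];  Q = [1, 2, 5, 6] / [3, 4] / [7]
  Insert 6 (step 8): P = [1, 2, 6, 8] / [3, 5, 7] / [4];  Q = [1, 2, 5, 6] / [3, 4, 8] / [7]
Final shape: (4, 3, 1).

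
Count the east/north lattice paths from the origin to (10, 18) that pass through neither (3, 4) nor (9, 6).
Number of paths = 9000985

Inclusion–exclusion. Total paths: C(28, 10) = 13123110. Through P₁: C(7, 3)·C(21, 7) = 4069800. Through P₂: C(15, 9)·C(13, 1) = 65065. Since P₁ is strictly southwest of P₂, a monotone path through both must visit P₁ then P₂; paths through both = C(7, 3)·C(8, 6)·C(13, 1) = 12740. Avoid both = 13123110 − 4069800 − 65065 + 12740 = 9000985.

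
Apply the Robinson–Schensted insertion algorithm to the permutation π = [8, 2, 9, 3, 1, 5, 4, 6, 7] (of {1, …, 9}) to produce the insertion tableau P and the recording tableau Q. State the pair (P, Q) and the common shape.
P = [1, 3, 4, 6, 7] / [2, 5] / [8, 9];  Q = [1, 3, 6, 8, 9] / [2, 4] / [5, 7];  common shape = (5, 2, 2)

Row-insert the values π_1, π_2, … into P one at a time, bumping the leftmost entry strictly greater than the inserted value down to the next row. The recording tableau Q records, in position (i, j), the step at which that cell was added to P.
  Insert 8 (step 1): P = [8];  Q = [1]
  Insert 2 (step 2): P = [2] / [8];  Q = [1] / [2]
  Insert 9 (step 3): P = [2, 9] / [8];  Q = [1, 3] / [2]
  Insert 3 (step 4): P = [2, 3] / [8, 9];  Q = [1, 3] / [2, 4]
  Insert 1 (step 5): P = [1, 3] / [2, 9] / [8];  Q = [1, 3] / [2, 4] / [5]
  Insert 5 (step 6): P = [1, 3, 5] / [2, 9] / [8];  Q = [1, 3, 6] / [2, 4] / [5]
  Insert 4 (step 7): P = [1, 3, 4] / [2, 5] / [8, 9];  Q = [1, 3, 6] / [2, 4] / [5, 7]
  Insert 6 (step 8): P = [1, 3, 4, 6] / [2, 5] / [8, 9];  Q = [1, 3, 6, 8] / [2, 4] / [5, 7]
  Insert 7 (step 9): P = [1, 3, 4, 6, 7] / [2, 5] / [8, 9];  Q = [1, 3, 6, 8, 9] / [2, 4] / [5, 7]
Final shape: (5, 2, 2).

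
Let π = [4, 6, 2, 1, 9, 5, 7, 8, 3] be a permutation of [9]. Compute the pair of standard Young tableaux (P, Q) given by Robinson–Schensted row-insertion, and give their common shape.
P = [1, 3, 7, 8] / [2, 5, 9] / [4, 6];  Q = [1, 2, 5, 8] / [3, 6, 7] / [4, 9];  common shape = (4, 3, 2)

Row-insert the values π_1, π_2, … into P one at a time, bumping the leftmost entry strictly greater than the inserted value down to the next row. The recording tableau Q records, in position (i, j), the step at which that cell was added to P.
  Insert 4 (step 1): P = [4];  Q = [1]
  Insert 6 (step 2): P = [4, 6];  Q = [1, 2]
  Insert 2 (step 3): P = [2, 6] / [4];  Q = [1, 2] / [3]
  Insert 1 (step 4): P = [1, 6] / [2] / [4];  Q = [1, 2] / [3] / [4]
  Insert 9 (step 5): P = [1, 6, 9] / [2] / [4];  Q = [1, 2, 5] / [3] / [4]
  Insert 5 (step 6): P = [1, 5, 9] / [2, 6] / [4];  Q = [1, 2, 5] / [3, 6] / [4]
  Insert 7 (step 7): P = [1, 5, 7] / [2, 6, 9] / [4];  Q = [1, 2, 5] / [3, 6, 7] / [4]
  Insert 8 (step 8): P = [1, 5, 7, 8] / [2, 6, 9] / [4];  Q = [1, 2, 5, 8] / [3, 6, 7] / [4]
  Insert 3 (step 9): P = [1, 3, 7, 8] / [2, 5, 9] / [4, 6];  Q = [1, 2, 5, 8] / [3, 6, 7] / [4, 9]
Final shape: (4, 3, 2).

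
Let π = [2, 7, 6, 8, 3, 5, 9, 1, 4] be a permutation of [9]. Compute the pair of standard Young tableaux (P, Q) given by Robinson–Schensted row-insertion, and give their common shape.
P = [1, 3, 4, 9] / [2, 5] / [6, 8] / [7];  Q = [1, 2, 4, 7] / [3, 6] / [5, 9] / [8];  common shape = (4, 2, 2, 1)

Row-insert the values π_1, π_2, … into P one at a time, bumping the leftmost entry strictly greater than the inserted value down to the next row. The recording tableau Q records, in position (i, j), the step at which that cell was added to P.
  Insert 2 (step 1): P = [2];  Q = [1]
  Insert 7 (step 2): P = [2, 7];  Q = [1, 2]
  Insert 6 (step 3): P = [2, 6] / [7];  Q = [1, 2] / [3]
  Insert 8 (step 4): P = [2, 6, 8] / [7];  Q = [1, 2, 4] / [3]
  Insert 3 (step 5): P = [2, 3, 8] / [6] / [7];  Q = [1, 2, 4] / [3] / [5]
  Insert 5 (step 6): P = [2, 3, 5] / [6, 8] / [7];  Q = [1, 2, 4] / [3, 6] / [5]
  Insert 9 (step 7): P = [2, 3, 5, 9] / [6, 8] / [7];  Q = [1, 2, 4, 7] / [3, 6] / [5]
  Insert 1 (step 8): P = [1, 3, 5, 9] / [2, 8] / [6] / [7];  Q = [1, 2, 4, 7] / [3, 6] / [5] / [8]
  Insert 4 (step 9): P = [1, 3, 4, 9] / [2, 5] / [6, 8] / [7];  Q = [1, 2, 4, 7] / [3, 6] / [5, 9] / [8]
Final shape: (4, 2, 2, 1).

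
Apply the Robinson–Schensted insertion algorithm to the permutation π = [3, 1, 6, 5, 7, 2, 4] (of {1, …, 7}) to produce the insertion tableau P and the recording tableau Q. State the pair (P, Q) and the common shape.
P = [1, 2, 4] / [3, 5, 7] / [6];  Q = [1, 3, 5] / [2, 4, 7] / [6];  common shape = (3, 3, 1)

Row-insert the values π_1, π_2, … into P one at a time, bumping the leftmost entry strictly greater than the inserted value down to the next row. The recording tableau Q records, in position (i, j), the step at which that cell was added to P.
  Insert 3 (step 1): P = [3];  Q = [1]
  Insert 1 (step 2): P = [1] / [3];  Q = [1] / [2]
  Insert 6 (step 3): P = [1, 6] / [3];  Q = [1, 3] / [2]
  Insert 5 (step 4): P = [1, 5] / [3, 6];  Q = [1, 3] / [2, 4]
  Insert 7 (step 5): P = [1, 5, 7] / [3, 6];  Q = [1, 3, 5] / [2, 4]
  Insert 2 (step 6): P = [1, 2, 7] / [3, 5] / [6];  Q = [1, 3, 5] / [2, 4] / [6]
  Insert 4 (step 7): P = [1, 2, 4] / [3, 5, 7] / [6];  Q = [1, 3, 5] / [2, 4, 7] / [6]
Final shape: (3, 3, 1).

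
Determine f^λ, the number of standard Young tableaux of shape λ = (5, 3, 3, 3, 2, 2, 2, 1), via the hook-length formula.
# SYT of shape (5, 3, 3, 3, 2, 2, 2, 1) = 155195040

Hook-length formula: f^λ = n! / Π hook(c), product over all cells c of the Young diagram. For λ = (5, 3, 3, 3, 2, 2, 2, 1), n = 21 boxes. Hook lengths by row (left-to-right, top-to-bottom): [12, 10, 6, 2, 1]; [9, 7, 3]; [8, 6, 2]; [7, 5, 1]; [5, 3]; [4, 2]; [3, 1]; [1]. Product of hooks = 329204736000. So f^λ = 21! / 329204736000 = 51090942171709440000 / 329204736000 = 155195040.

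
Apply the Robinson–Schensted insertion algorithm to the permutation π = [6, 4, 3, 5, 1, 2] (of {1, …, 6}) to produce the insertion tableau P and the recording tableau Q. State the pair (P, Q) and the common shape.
P = [1, 2] / [3, 5] / [4] / [6];  Q = [1, 4] / [2, 6] / [3] / [5];  common shape = (2, 2, 1, 1)

Row-insert the values π_1, π_2, … into P one at a time, bumping the leftmost entry strictly greater than the inserted value down to the next row. The recording tableau Q records, in position (i, j), the step at which that cell was added to P.
  Insert 6 (step 1): P = [6];  Q = [1]
  Insert 4 (step 2): P = [4] / [6];  Q = [1] / [2]
  Insert 3 (step 3): P = [3] / [4] / [6];  Q = [1] / [2] / [3]
  Insert 5 (step 4): P = [3, 5] / [4] / [6];  Q = [1, 4] / [2] / [3]
  Insert 1 (step 5): P = [1, 5] / [3] / [4] / [6];  Q = [1, 4] / [2] / [3] / [5]
  Insert 2 (step 6): P = [1, 2] / [3, 5] / [4] / [6];  Q = [1, 4] / [2, 6] / [3] / [5]
Final shape: (2, 2, 1, 1).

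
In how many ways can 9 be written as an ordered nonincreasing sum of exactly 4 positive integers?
p(9, 4 parts) = 6

Partitions of n into exactly k parts ↔ partitions of n − k into at most k parts (subtract 1 from each part). For n = 9, k = 4, the partitions are: 6+1+1+1, 5+2+1+1, 4+3+1+1, 4+2+2+1, 3+3+2+1, 3+2+2+2. Count = 6.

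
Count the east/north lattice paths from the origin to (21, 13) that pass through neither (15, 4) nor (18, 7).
Number of paths = 874717260

Inclusion–exclusion. Total paths: C(34, 21) = 927983760. Through P₁: C(19, 15)·C(15, 6) = 19399380. Through P₂: C(25, 18)·C(9, 3) = 40378800. Since P₁ is strictly southwest of P₂, a monotone path through both must visit P₁ then P₂; paths through both = C(19, 15)·C(6, 3)·C(9, 3) = 6511680. Avoid both = 927983760 − 19399380 − 40378800 + 6511680 = 874717260.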